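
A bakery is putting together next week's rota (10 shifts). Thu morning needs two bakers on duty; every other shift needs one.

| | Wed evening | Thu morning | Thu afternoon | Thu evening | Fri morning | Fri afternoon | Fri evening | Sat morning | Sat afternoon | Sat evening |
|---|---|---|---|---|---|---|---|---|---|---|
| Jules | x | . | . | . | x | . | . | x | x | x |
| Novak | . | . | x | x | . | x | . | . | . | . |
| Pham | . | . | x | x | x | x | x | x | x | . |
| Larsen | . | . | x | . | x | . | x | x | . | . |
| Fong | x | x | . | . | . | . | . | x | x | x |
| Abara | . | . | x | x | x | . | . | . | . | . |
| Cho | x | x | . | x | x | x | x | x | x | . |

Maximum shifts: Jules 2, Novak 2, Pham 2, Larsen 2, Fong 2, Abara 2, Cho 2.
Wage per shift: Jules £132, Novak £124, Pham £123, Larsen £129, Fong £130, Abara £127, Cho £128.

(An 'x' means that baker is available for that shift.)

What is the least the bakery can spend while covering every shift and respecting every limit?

£1393

Thu morning can only be covered by Fong and Cho, so that assignment is forced.
Picking the cheapest available baker for each shift independently would cost £1377, but that ignores the shift limits.
An optimal schedule: Wed evening→Cho, Thu morning→Cho+Fong, Thu afternoon→Novak, Thu evening→Abara, Fri morning→Abara, Fri afternoon→Novak, Fri evening→Pham, Sat morning→Larsen, Sat afternoon→Pham, Sat evening→Fong.
Total: 128 + 128 + 130 + 124 + 127 + 127 + 124 + 123 + 129 + 123 + 130 = £1393.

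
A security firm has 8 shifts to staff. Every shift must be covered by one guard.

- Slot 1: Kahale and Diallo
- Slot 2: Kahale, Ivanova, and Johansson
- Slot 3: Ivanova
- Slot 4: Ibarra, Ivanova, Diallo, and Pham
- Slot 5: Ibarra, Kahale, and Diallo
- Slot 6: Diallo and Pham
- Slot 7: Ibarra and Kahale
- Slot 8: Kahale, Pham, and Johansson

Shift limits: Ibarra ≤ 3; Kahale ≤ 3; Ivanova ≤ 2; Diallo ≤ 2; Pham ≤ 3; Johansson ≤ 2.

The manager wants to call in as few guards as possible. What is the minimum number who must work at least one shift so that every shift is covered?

8 slots to fill and no one can take more than 3, so at least ⌈8/3⌉ = 3 guards are needed.
Kahale, Ivanova, and Pham alone can cover everything: Slot 1→Kahale, Slot 2→Ivanova, Slot 3→Ivanova, Slot 4→Pham, Slot 5→Kahale, Slot 6→Pham, Slot 7→Kahale, Slot 8→Pham.

3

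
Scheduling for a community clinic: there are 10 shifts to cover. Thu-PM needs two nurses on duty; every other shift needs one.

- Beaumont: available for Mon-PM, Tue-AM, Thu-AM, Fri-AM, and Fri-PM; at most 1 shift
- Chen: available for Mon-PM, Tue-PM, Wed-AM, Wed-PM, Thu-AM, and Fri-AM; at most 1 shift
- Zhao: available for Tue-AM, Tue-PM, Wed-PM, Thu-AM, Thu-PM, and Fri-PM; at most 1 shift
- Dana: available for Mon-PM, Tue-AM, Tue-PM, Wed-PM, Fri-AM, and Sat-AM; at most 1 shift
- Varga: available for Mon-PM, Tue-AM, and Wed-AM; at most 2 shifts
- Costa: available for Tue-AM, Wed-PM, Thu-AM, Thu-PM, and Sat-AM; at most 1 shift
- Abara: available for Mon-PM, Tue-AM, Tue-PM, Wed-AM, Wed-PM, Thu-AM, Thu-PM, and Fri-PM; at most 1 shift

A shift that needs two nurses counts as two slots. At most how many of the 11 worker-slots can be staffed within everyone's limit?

Total capacity across all nurses is 1+1+1+1+2+1+1 = 8, and 11 slots are needed, so at most 8 can be filled.
An assignment achieving 8: Mon-PM→Varga, Tue-AM→Varga, Wed-AM→Chen, Thu-PM→Zhao+Costa, Fri-AM→Beaumont, Fri-PM→Abara, Sat-AM→Dana.
Loads: Beaumont 1/1, Chen 1/1, Zhao 1/1, Dana 1/1, Varga 2/2, Costa 1/1, Abara 1/1.

8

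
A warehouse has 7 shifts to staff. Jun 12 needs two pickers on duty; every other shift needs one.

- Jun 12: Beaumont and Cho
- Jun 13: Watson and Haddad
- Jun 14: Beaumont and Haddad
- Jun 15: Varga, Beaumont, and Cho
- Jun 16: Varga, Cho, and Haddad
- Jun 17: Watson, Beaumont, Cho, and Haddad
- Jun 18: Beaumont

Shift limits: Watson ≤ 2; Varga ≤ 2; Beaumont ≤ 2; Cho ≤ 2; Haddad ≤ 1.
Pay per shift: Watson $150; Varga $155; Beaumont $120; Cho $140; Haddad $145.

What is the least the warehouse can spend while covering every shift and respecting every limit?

Jun 12 can only be covered by Beaumont and Cho, so that assignment is forced.
Jun 18 can only be covered by Beaumont, so that assignment is forced.
Picking the cheapest available picker for each shift independently would cost $1025, but that ignores the shift limits.
An optimal schedule: Jun 12→Beaumont+Cho, Jun 13→Watson, Jun 14→Haddad, Jun 15→Cho, Jun 16→Varga, Jun 17→Watson, Jun 18→Beaumont.
Total: 120 + 140 + 150 + 145 + 140 + 155 + 150 + 120 = $1120.

$1120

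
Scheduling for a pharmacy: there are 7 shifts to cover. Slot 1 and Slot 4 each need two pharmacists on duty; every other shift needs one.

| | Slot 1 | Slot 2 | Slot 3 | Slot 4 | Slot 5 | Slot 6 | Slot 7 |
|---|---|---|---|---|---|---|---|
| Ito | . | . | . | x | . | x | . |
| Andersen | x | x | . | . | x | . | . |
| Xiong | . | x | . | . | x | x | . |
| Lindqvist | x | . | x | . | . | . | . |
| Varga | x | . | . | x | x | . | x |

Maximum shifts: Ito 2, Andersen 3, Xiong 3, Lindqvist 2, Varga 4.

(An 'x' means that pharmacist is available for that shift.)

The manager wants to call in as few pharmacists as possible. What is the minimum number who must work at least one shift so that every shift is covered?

4

9 slots to fill and no one can take more than 4, so at least ⌈9/4⌉ = 3 pharmacists are needed.
Shifts {Slot 2, Slot 3, Slot 4} need 4 slots, but among the pharmacists available for them (Ito, Andersen, Xiong, Lindqvist, and Varga) any 3 together supply at most 3. So 3 pharmacists are not enough.
Ito, Andersen, Lindqvist, and Varga alone can cover everything: Slot 1→Andersen+Lindqvist, Slot 2→Andersen, Slot 3→Lindqvist, Slot 4→Ito+Varga, Slot 5→Andersen, Slot 6→Ito, Slot 7→Varga.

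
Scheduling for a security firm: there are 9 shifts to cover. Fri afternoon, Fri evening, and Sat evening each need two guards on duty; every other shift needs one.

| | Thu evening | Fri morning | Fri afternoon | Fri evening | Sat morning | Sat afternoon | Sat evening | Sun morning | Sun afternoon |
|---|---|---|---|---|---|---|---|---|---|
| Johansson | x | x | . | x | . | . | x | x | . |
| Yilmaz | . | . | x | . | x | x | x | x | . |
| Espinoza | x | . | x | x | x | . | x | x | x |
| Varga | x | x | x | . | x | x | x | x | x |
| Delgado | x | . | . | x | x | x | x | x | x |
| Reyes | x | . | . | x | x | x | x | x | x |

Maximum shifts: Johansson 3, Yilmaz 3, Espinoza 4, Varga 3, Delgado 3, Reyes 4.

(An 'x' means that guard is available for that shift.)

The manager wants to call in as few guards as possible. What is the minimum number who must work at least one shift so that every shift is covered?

4

12 slots to fill and no one can take more than 4, so at least ⌈12/4⌉ = 3 guards are needed.
Any 3 guards together have capacity at most 4+4+3 = 11 < 12 slots, so 3 can never suffice.
Johansson, Yilmaz, Espinoza, and Varga alone can cover everything: Thu evening→Johansson, Fri morning→Johansson, Fri afternoon→Yilmaz+Espinoza, Fri evening→Johansson+Espinoza, Sat morning→Yilmaz, Sat afternoon→Yilmaz, Sat evening→Espinoza+Varga, Sun morning→Varga, Sun afternoon→Espinoza.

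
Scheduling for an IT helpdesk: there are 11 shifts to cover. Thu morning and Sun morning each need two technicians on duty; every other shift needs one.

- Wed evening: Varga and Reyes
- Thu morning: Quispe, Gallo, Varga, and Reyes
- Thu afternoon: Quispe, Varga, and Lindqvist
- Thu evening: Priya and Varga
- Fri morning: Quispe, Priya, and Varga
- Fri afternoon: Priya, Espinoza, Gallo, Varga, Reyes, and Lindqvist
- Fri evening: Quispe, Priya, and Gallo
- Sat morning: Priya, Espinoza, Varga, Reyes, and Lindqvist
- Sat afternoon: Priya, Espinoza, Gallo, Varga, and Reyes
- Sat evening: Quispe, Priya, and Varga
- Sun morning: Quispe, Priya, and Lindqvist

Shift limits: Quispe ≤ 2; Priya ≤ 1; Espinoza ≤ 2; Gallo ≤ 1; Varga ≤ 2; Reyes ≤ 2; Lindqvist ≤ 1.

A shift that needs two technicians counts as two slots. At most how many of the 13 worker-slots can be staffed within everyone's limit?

11

Total capacity across all technicians is 2+1+2+1+2+2+1 = 11, and 13 slots are needed, so at most 11 can be filled.
An assignment achieving 11: Wed evening→Varga, Thu morning→Reyes, Thu afternoon→Quispe, Thu evening→Priya, Fri morning→Quispe, Fri afternoon→Reyes, Fri evening→Gallo, Sat morning→Espinoza, Sat afternoon→Espinoza, Sat evening→Varga, Sun morning→Lindqvist.
Loads: Quispe 2/2, Priya 1/1, Espinoza 2/2, Gallo 1/1, Varga 2/2, Reyes 2/2, Lindqvist 1/1.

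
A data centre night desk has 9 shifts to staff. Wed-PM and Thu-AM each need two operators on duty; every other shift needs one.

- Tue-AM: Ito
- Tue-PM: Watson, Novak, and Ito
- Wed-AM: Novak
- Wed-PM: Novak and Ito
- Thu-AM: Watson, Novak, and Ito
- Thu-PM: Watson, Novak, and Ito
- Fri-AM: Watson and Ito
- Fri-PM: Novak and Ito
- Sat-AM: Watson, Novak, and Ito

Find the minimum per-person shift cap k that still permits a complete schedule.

4

With 3 operators and 11 worker-slots to fill, someone must work at least ⌈11/3⌉ = 4 shifts, so k ≥ 4.
k = 4 works: Tue-AM→Ito, Tue-PM→Watson, Wed-AM→Novak, Wed-PM→Novak+Ito, Thu-AM→Watson+Novak, Thu-PM→Watson, Fri-AM→Watson, Fri-PM→Novak, Sat-AM→Ito.
Loads: Watson 4, Novak 4, Ito 3 — all ≤ 4.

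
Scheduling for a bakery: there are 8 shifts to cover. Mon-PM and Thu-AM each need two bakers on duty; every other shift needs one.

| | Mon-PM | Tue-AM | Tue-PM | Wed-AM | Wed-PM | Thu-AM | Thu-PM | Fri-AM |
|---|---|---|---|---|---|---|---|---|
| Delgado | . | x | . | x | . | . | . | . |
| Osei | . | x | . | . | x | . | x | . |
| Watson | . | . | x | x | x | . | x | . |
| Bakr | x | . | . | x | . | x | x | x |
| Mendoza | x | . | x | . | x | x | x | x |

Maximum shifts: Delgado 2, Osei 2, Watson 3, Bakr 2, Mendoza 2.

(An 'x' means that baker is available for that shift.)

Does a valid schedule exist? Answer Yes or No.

Total capacity is 11 and 10 slots are needed, so capacity alone doesn't rule it out.
Shifts {Mon-PM, Thu-AM, Fri-AM} need 5 worker-slots in total, but the bakers available for any of those shifts (Bakr and Mendoza) can supply at most 4 among them. So no valid schedule exists.

No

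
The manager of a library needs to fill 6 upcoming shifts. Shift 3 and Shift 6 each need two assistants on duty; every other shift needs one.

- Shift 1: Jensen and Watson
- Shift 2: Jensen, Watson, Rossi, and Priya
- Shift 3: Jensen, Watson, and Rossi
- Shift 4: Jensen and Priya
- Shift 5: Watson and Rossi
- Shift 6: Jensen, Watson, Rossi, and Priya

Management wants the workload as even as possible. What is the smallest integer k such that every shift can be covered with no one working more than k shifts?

2

With 4 assistants and 8 worker-slots to fill, someone must work at least ⌈8/4⌉ = 2 shifts, so k ≥ 2.
k = 2 works: Shift 1→Jensen, Shift 2→Priya, Shift 3→Watson+Rossi, Shift 4→Jensen, Shift 5→Watson, Shift 6→Rossi+Priya.
Loads: Jensen 2, Watson 2, Rossi 2, Priya 2 — all ≤ 2.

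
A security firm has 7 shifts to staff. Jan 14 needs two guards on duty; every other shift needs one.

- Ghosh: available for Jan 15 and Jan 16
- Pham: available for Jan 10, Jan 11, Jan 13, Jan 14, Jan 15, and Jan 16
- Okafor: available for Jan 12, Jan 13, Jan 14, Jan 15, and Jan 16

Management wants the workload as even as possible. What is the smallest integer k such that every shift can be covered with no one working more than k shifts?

With 3 guards and 8 worker-slots to fill, someone must work at least ⌈8/3⌉ = 3 shifts, so k ≥ 3.
k = 3 works: Jan 10→Pham, Jan 11→Pham, Jan 12→Okafor, Jan 13→Okafor, Jan 14→Pham+Okafor, Jan 15→Ghosh, Jan 16→Ghosh.
Loads: Ghosh 2, Pham 3, Okafor 3 — all ≤ 3.

3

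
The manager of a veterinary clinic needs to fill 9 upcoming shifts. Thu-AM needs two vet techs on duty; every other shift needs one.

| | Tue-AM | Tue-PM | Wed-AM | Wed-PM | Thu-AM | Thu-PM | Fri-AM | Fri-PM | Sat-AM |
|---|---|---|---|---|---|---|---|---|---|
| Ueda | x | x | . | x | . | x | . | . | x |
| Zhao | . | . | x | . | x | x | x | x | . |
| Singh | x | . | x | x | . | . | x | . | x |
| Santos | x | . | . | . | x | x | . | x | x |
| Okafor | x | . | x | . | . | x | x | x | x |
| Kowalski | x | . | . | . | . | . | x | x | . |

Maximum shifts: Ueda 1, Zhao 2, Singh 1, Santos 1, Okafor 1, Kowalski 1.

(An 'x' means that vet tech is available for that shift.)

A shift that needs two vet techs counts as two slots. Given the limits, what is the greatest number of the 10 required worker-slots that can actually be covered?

7

Total capacity across all vet techs is 1+2+1+1+1+1 = 7, and 10 slots are needed, so at most 7 can be filled.
An assignment achieving 7: Tue-PM→Ueda, Wed-AM→Zhao, Wed-PM→Singh, Thu-AM→Zhao+Santos, Thu-PM→Okafor, Fri-AM→Kowalski.
Loads: Ueda 1/1, Zhao 2/2, Singh 1/1, Santos 1/1, Okafor 1/1, Kowalski 1/1.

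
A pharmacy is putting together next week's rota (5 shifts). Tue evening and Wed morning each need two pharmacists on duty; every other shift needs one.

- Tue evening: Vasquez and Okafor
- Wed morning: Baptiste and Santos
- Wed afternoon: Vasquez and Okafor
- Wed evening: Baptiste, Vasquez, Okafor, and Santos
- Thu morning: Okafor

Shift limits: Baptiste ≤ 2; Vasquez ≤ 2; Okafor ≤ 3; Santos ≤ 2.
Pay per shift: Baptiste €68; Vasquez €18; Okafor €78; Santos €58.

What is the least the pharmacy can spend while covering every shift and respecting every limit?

€376

Tue evening can only be covered by Vasquez and Okafor, so that assignment is forced.
Wed morning can only be covered by Baptiste and Santos, so that assignment is forced.
Thu morning can only be covered by Okafor, so that assignment is forced.
Picking the cheapest available pharmacist for each shift independently would cost €336, but that ignores the shift limits.
An optimal schedule: Tue evening→Vasquez+Okafor, Wed morning→Santos+Baptiste, Wed afternoon→Vasquez, Wed evening→Santos, Thu morning→Okafor.
Total: 18 + 78 + 58 + 68 + 18 + 58 + 78 = €376.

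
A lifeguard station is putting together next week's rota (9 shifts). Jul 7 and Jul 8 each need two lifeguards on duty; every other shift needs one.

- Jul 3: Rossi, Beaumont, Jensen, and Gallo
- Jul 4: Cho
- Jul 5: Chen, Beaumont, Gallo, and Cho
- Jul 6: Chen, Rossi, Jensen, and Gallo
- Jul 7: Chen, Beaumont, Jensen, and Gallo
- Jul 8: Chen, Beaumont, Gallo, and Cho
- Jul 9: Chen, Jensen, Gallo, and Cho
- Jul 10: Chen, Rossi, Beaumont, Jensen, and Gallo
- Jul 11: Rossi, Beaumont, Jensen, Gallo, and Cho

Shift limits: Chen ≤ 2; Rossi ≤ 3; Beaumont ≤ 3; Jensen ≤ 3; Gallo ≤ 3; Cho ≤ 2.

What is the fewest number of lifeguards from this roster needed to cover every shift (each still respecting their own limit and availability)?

4

11 slots to fill and no one can take more than 3, so at least ⌈11/3⌉ = 4 lifeguards are needed.
Rossi, Beaumont, Jensen, and Cho alone can cover everything: Jul 3→Rossi, Jul 4→Cho, Jul 5→Beaumont, Jul 6→Rossi, Jul 7→Beaumont+Jensen, Jul 8→Beaumont+Cho, Jul 9→Jensen, Jul 10→Rossi, Jul 11→Jensen.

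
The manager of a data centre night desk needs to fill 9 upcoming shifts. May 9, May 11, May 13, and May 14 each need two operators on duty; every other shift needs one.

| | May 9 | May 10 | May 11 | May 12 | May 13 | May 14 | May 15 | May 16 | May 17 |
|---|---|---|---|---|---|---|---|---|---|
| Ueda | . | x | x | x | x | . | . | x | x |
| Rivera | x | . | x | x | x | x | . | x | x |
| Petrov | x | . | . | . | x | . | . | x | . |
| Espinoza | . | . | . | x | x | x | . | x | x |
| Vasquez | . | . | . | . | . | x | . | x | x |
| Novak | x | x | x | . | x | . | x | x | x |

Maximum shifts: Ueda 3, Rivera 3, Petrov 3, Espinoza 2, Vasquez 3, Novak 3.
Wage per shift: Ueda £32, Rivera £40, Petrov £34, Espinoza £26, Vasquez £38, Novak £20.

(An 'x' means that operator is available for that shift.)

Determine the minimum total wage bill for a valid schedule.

£386

May 15 can only be covered by Novak, so that assignment is forced.
Picking the cheapest available operator for each shift independently would cost £322, but that ignores the shift limits.
An optimal schedule: May 9→Novak+Petrov, May 10→Ueda, May 11→Novak+Ueda, May 12→Espinoza, May 13→Ueda+Petrov, May 14→Espinoza+Vasquez, May 15→Novak, May 16→Petrov, May 17→Vasquez.
Total: 20 + 34 + 32 + 20 + 32 + 26 + 32 + 34 + 26 + 38 + 20 + 34 + 38 = £386.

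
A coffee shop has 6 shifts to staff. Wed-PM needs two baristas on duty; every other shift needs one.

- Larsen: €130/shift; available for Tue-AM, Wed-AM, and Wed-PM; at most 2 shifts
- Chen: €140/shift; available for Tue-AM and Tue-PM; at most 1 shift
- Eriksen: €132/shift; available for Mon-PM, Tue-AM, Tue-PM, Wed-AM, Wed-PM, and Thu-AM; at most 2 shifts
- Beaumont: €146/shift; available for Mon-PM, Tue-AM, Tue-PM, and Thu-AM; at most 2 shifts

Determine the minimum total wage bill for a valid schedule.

€956

Wed-PM can only be covered by Larsen and Eriksen, so that assignment is forced.
Picking the cheapest available barista for each shift independently would cost €918, but that ignores the shift limits.
An optimal schedule: Mon-PM→Eriksen, Tue-AM→Beaumont, Tue-PM→Chen, Wed-AM→Larsen, Wed-PM→Larsen+Eriksen, Thu-AM→Beaumont.
Total: 132 + 146 + 140 + 130 + 130 + 132 + 146 = €956.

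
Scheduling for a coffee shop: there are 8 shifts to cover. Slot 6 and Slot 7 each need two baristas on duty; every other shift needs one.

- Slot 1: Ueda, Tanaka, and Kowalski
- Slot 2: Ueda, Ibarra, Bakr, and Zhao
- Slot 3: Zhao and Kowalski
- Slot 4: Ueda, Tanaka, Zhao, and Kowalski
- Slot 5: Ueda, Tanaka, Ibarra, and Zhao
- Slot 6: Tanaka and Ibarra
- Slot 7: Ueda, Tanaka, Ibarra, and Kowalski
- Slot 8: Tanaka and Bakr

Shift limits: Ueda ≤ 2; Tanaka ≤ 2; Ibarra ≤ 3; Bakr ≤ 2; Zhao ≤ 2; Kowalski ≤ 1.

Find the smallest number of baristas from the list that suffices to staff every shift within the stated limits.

5

10 slots to fill and no one can take more than 3, so at least ⌈10/3⌉ = 4 baristas are needed.
Any 4 baristas together have capacity at most 3+2+2+2 = 9 < 10 slots, so 4 can never suffice.
Ueda, Tanaka, Ibarra, Bakr, and Zhao alone can cover everything: Slot 1→Ueda, Slot 2→Bakr, Slot 3→Zhao, Slot 4→Zhao, Slot 5→Ibarra, Slot 6→Tanaka+Ibarra, Slot 7→Ueda+Ibarra, Slot 8→Tanaka.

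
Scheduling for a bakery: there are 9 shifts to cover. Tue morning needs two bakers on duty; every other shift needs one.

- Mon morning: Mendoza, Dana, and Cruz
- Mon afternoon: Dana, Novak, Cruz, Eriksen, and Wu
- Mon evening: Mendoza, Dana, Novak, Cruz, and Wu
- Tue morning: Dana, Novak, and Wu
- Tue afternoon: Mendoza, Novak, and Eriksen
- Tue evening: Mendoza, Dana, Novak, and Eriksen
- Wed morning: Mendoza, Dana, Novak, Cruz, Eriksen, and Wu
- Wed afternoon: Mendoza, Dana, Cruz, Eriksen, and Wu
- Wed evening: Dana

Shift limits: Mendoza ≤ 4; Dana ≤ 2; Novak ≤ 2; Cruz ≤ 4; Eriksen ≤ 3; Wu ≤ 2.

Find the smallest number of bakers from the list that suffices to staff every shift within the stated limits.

4

10 slots to fill and no one can take more than 4, so at least ⌈10/4⌉ = 3 bakers are needed.
No set of 3 bakers can cover every shift (each such set leaves at least one shift with no one available or exceeds a cap).
Mendoza, Dana, Novak, and Cruz alone can cover everything: Mon morning→Mendoza, Mon afternoon→Novak, Mon evening→Cruz, Tue morning→Dana+Novak, Tue afternoon→Mendoza, Tue evening→Mendoza, Wed morning→Cruz, Wed afternoon→Mendoza, Wed evening→Dana.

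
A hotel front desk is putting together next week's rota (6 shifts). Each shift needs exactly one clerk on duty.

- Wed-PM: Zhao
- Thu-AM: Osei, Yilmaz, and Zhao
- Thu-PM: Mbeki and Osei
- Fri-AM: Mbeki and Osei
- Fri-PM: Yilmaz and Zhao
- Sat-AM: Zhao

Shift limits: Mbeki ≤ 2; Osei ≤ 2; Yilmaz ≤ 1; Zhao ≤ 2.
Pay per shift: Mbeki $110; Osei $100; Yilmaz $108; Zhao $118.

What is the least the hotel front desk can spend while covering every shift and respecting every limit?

$654

Wed-PM can only be covered by Zhao, so that assignment is forced.
Sat-AM can only be covered by Zhao, so that assignment is forced.
Picking the cheapest available clerk for each shift independently would cost $644, but that ignores the shift limits.
An optimal schedule: Wed-PM→Zhao, Thu-AM→Osei, Thu-PM→Osei, Fri-AM→Mbeki, Fri-PM→Yilmaz, Sat-AM→Zhao.
Total: 118 + 100 + 100 + 110 + 108 + 118 = $654.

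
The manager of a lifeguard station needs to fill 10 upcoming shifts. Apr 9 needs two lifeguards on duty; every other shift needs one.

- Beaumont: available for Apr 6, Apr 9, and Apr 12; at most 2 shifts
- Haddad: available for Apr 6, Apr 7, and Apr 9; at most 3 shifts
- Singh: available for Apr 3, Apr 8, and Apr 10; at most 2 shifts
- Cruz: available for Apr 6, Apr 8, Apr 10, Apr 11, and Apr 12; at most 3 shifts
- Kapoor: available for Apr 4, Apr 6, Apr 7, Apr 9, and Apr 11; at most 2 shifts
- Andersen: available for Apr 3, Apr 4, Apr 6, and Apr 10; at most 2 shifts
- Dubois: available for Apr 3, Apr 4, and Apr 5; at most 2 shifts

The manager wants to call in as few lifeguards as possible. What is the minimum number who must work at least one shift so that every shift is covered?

5

11 slots to fill and no one can take more than 3, so at least ⌈11/3⌉ = 4 lifeguards are needed.
Any 4 lifeguards together have capacity at most 3+3+2+2 = 10 < 11 slots, so 4 can never suffice.
Beaumont, Haddad, Singh, Cruz, and Dubois alone can cover everything: Apr 3→Singh, Apr 4→Dubois, Apr 5→Dubois, Apr 6→Haddad, Apr 7→Haddad, Apr 8→Singh, Apr 9→Beaumont+Haddad, Apr 10→Cruz, Apr 11→Cruz, Apr 12→Beaumont.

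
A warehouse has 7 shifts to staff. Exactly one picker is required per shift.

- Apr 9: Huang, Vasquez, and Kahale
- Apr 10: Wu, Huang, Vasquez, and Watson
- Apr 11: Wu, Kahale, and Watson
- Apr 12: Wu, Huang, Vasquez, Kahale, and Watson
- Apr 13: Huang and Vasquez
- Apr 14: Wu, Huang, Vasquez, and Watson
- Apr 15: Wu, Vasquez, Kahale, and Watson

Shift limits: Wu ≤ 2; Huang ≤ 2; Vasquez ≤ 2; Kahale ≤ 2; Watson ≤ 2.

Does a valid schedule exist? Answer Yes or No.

Yes

One valid schedule: Apr 9→Huang, Apr 10→Wu, Apr 11→Wu, Apr 12→Kahale, Apr 13→Huang, Apr 14→Vasquez, Apr 15→Vasquez.
Loads: Wu 2/2, Huang 2/2, Vasquez 2/2, Kahale 1/2, Watson 0/2 — all within limits.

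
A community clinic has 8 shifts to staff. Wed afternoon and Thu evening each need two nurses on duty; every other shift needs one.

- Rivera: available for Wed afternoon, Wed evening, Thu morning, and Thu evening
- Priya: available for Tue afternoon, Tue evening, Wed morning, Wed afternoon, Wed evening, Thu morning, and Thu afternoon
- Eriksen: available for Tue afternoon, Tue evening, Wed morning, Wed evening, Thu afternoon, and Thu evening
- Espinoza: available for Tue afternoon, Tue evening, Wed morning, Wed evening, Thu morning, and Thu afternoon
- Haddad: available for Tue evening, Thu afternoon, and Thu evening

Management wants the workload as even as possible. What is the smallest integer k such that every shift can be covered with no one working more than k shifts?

With 5 nurses and 10 worker-slots to fill, someone must work at least ⌈10/5⌉ = 2 shifts, so k ≥ 2.
k = 2 works: Tue afternoon→Priya, Tue evening→Espinoza, Wed morning→Eriksen, Wed afternoon→Rivera+Priya, Wed evening→Espinoza, Thu morning→Rivera, Thu afternoon→Haddad, Thu evening→Eriksen+Haddad.
Loads: Rivera 2, Priya 2, Eriksen 2, Espinoza 2, Haddad 2 — all ≤ 2.

2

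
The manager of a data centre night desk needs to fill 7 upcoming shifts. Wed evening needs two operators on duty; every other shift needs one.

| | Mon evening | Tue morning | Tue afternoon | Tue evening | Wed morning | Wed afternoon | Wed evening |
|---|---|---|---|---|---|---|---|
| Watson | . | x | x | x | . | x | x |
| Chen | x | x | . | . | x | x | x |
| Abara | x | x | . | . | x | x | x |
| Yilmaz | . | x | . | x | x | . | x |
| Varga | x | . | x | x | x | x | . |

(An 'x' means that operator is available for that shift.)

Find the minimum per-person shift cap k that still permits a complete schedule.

2

With 5 operators and 8 worker-slots to fill, someone must work at least ⌈8/5⌉ = 2 shifts, so k ≥ 2.
k = 2 works: Mon evening→Chen, Tue morning→Chen, Tue afternoon→Watson, Tue evening→Watson, Wed morning→Abara, Wed afternoon→Varga, Wed evening→Abara+Yilmaz.
Loads: Watson 2, Chen 2, Abara 2, Yilmaz 1, Varga 1 — all ≤ 2.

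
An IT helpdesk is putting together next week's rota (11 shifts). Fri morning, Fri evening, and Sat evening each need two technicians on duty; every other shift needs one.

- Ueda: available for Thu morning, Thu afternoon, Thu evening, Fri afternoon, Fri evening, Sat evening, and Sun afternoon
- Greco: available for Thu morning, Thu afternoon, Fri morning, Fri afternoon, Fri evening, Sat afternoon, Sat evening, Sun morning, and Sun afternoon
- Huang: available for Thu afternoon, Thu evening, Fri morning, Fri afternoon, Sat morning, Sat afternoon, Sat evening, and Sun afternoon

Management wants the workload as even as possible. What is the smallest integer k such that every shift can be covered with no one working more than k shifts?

5

With 3 technicians and 14 worker-slots to fill, someone must work at least ⌈14/3⌉ = 5 shifts, so k ≥ 5.
k = 5 works: Thu morning→Ueda, Thu afternoon→Ueda, Thu evening→Ueda, Fri morning→Greco+Huang, Fri afternoon→Ueda, Fri evening→Ueda+Greco, Sat morning→Huang, Sat afternoon→Greco, Sat evening→Greco+Huang, Sun morning→Greco, Sun afternoon→Huang.
Loads: Ueda 5, Greco 5, Huang 4 — all ≤ 5.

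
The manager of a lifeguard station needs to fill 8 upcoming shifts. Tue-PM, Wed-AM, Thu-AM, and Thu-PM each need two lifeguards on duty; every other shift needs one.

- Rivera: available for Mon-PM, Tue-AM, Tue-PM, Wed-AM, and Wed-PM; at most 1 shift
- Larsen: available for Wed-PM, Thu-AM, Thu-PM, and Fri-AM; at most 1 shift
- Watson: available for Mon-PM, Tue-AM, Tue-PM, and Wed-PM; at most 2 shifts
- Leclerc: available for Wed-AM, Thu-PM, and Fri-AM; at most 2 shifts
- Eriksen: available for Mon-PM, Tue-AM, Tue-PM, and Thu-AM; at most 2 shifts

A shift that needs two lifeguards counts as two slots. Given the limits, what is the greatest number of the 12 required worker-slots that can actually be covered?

Total capacity across all lifeguards is 1+1+2+2+2 = 8, and 12 slots are needed, so at most 8 can be filled.
An assignment achieving 8: Mon-PM→Watson, Tue-AM→Watson, Tue-PM→Eriksen, Wed-AM→Rivera+Leclerc, Thu-AM→Larsen+Eriksen, Thu-PM→Leclerc.
Loads: Rivera 1/1, Larsen 1/1, Watson 2/2, Leclerc 2/2, Eriksen 2/2.

8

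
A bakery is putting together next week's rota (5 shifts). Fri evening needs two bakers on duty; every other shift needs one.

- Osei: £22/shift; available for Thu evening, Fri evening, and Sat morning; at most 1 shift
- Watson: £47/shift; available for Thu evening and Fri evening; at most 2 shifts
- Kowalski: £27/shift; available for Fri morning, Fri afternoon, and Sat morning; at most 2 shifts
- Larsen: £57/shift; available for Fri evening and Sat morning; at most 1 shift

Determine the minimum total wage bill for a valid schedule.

Fri morning can only be covered by Kowalski, so that assignment is forced.
Fri afternoon can only be covered by Kowalski, so that assignment is forced.
Picking the cheapest available baker for each shift independently would cost £167, but that ignores the shift limits.
An optimal schedule: Thu evening→Watson, Fri morning→Kowalski, Fri afternoon→Kowalski, Fri evening→Osei+Watson, Sat morning→Larsen.
Total: 47 + 27 + 27 + 22 + 47 + 57 = £227.

£227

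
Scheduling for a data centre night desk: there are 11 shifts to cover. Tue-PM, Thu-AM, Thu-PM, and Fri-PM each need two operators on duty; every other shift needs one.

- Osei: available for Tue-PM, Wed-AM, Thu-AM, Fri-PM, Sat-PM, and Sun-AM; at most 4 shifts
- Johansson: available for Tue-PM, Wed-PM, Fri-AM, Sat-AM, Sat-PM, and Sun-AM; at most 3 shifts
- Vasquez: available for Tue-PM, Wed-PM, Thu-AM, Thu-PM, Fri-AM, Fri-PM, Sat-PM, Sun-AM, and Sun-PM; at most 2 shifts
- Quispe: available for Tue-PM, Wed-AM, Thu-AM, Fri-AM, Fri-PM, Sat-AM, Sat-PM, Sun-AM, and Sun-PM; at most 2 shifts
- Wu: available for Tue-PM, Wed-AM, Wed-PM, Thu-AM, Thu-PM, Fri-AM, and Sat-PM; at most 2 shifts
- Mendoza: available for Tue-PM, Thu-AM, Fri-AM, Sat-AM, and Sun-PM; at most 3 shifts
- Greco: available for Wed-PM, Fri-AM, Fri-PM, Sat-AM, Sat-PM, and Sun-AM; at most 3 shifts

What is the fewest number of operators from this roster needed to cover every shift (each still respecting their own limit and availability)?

15 slots to fill and no one can take more than 4, so at least ⌈15/4⌉ = 4 operators are needed.
No set of 5 operators can cover every shift (each such set leaves at least one shift with no one available or exceeds a cap).
Osei, Johansson, Vasquez, Quispe, Wu, and Mendoza alone can cover everything: Tue-PM→Wu+Mendoza, Wed-AM→Osei, Wed-PM→Johansson, Thu-AM→Quispe+Mendoza, Thu-PM→Vasquez+Wu, Fri-AM→Johansson, Fri-PM→Osei+Vasquez, Sat-AM→Johansson, Sat-PM→Osei, Sun-AM→Osei, Sun-PM→Quispe.

6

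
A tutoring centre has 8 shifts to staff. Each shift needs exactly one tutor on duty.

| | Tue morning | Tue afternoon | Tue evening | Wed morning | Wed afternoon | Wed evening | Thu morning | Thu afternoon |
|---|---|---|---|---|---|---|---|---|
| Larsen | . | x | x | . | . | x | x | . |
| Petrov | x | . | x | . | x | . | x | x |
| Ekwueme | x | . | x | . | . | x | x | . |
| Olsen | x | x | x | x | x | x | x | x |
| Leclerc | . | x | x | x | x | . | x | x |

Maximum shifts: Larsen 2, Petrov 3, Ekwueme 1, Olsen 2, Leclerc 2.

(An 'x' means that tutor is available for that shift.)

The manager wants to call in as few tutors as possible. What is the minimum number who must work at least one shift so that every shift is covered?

8 slots to fill and no one can take more than 3, so at least ⌈8/3⌉ = 3 tutors are needed.
Any 3 tutors together have capacity at most 3+2+2 = 7 < 8 slots, so 3 can never suffice.
Larsen, Petrov, Ekwueme, and Olsen alone can cover everything: Tue morning→Petrov, Tue afternoon→Larsen, Tue evening→Ekwueme, Wed morning→Olsen, Wed afternoon→Petrov, Wed evening→Larsen, Thu morning→Olsen, Thu afternoon→Petrov.

4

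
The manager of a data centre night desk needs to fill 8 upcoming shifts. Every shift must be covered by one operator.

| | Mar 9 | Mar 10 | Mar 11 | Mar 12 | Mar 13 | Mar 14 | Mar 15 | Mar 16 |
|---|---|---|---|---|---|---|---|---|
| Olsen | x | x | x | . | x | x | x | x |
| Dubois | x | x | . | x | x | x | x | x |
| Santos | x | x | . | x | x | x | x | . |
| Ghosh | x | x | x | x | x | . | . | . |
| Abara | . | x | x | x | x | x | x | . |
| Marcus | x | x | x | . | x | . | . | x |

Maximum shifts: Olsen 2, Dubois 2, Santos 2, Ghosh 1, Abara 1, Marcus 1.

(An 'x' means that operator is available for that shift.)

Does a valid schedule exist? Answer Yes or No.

Yes

One valid schedule: Mar 9→Santos, Mar 10→Ghosh, Mar 11→Olsen, Mar 12→Dubois, Mar 13→Abara, Mar 14→Dubois, Mar 15→Santos, Mar 16→Olsen.
Loads: Olsen 2/2, Dubois 2/2, Santos 2/2, Ghosh 1/1, Abara 1/1, Marcus 0/1 — all within limits.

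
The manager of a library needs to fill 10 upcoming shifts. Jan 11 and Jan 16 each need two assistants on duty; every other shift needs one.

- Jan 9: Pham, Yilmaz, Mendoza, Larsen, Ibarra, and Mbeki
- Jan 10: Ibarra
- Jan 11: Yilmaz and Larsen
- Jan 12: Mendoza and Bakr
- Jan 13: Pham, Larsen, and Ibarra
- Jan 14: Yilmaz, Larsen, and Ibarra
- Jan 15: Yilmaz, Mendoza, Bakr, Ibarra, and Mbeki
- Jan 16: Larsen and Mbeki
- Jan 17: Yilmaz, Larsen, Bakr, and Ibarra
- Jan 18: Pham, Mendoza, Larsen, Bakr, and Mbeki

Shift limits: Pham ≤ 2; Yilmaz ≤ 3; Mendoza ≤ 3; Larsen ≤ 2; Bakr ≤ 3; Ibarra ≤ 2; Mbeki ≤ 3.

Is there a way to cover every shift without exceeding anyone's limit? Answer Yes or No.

Yes

Jan 10 can only be covered by Ibarra, so that assignment is forced.
Jan 11 can only be covered by Yilmaz and Larsen, so that assignment is forced.
Jan 16 can only be covered by Larsen and Mbeki, so that assignment is forced.
One valid schedule: Jan 9→Mendoza, Jan 10→Ibarra, Jan 11→Yilmaz+Larsen, Jan 12→Mendoza, Jan 13→Pham, Jan 14→Yilmaz, Jan 15→Mendoza, Jan 16→Larsen+Mbeki, Jan 17→Yilmaz, Jan 18→Pham.
Loads: Pham 2/2, Yilmaz 3/3, Mendoza 3/3, Larsen 2/2, Bakr 0/3, Ibarra 1/2, Mbeki 1/3 — all within limits.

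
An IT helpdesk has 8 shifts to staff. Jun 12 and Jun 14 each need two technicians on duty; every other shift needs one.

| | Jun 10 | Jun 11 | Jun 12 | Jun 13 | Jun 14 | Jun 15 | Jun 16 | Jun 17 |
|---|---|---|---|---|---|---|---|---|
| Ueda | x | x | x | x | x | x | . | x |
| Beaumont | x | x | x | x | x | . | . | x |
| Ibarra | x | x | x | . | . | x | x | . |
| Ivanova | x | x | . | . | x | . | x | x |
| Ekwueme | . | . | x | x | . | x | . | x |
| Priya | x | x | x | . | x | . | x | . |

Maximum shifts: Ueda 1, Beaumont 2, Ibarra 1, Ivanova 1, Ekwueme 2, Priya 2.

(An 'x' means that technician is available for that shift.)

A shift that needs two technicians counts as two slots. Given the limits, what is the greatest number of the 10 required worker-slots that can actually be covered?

9

Total capacity across all technicians is 1+2+1+1+2+2 = 9, and 10 slots are needed, so at most 9 can be filled.
An assignment achieving 9: Jun 10→Beaumont, Jun 11→Priya, Jun 12→Ekwueme, Jun 13→Ueda, Jun 14→Beaumont+Priya, Jun 15→Ibarra, Jun 16→Ivanova, Jun 17→Ekwueme.
Loads: Ueda 1/1, Beaumont 2/2, Ibarra 1/1, Ivanova 1/1, Ekwueme 2/2, Priya 2/2.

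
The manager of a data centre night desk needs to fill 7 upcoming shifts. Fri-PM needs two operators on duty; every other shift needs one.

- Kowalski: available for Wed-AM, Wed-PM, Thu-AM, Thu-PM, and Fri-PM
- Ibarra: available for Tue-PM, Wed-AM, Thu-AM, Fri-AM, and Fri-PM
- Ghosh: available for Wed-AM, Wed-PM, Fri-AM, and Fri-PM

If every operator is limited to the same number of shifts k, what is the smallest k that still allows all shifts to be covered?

With 3 operators and 8 worker-slots to fill, someone must work at least ⌈8/3⌉ = 3 shifts, so k ≥ 3.
k = 3 works: Tue-PM→Ibarra, Wed-AM→Ghosh, Wed-PM→Kowalski, Thu-AM→Kowalski, Thu-PM→Kowalski, Fri-AM→Ibarra, Fri-PM→Ibarra+Ghosh.
Loads: Kowalski 3, Ibarra 3, Ghosh 2 — all ≤ 3.

3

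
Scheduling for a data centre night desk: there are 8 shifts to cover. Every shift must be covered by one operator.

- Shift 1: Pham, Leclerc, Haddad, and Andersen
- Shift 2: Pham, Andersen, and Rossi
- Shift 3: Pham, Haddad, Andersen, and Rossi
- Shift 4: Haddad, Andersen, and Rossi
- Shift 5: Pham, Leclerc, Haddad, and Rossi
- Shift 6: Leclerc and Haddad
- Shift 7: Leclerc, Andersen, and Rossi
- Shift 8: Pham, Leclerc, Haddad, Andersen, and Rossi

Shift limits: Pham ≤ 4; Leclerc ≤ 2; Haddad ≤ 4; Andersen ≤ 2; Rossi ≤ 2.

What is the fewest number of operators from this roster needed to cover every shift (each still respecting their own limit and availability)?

3

8 slots to fill and no one can take more than 4, so at least ⌈8/4⌉ = 2 operators are needed.
No set of 2 operators can cover every shift (each such set leaves at least one shift with no one available or exceeds a cap).
Pham, Leclerc, and Haddad alone can cover everything: Shift 1→Pham, Shift 2→Pham, Shift 3→Pham, Shift 4→Haddad, Shift 5→Pham, Shift 6→Leclerc, Shift 7→Leclerc, Shift 8→Haddad.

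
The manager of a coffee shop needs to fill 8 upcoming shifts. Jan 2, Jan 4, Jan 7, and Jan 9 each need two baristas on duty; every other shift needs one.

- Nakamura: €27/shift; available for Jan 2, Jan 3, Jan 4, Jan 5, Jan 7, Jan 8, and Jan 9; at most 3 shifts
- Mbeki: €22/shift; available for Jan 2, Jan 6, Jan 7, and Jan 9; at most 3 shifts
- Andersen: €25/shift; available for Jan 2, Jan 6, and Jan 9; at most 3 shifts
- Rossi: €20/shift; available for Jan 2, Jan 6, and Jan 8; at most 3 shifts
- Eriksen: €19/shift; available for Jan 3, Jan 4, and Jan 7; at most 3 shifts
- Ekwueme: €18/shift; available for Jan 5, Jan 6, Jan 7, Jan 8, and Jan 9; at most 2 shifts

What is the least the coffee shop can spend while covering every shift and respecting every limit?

€246

Jan 4 can only be covered by Nakamura and Eriksen, so that assignment is forced.
Picking the cheapest available barista for each shift independently would cost €238, but that ignores the shift limits.
An optimal schedule: Jan 2→Rossi+Mbeki, Jan 3→Eriksen, Jan 4→Eriksen+Nakamura, Jan 5→Ekwueme, Jan 6→Rossi, Jan 7→Eriksen+Mbeki, Jan 8→Rossi, Jan 9→Ekwueme+Mbeki.
Total: 20 + 22 + 19 + 19 + 27 + 18 + 20 + 19 + 22 + 20 + 18 + 22 = €246.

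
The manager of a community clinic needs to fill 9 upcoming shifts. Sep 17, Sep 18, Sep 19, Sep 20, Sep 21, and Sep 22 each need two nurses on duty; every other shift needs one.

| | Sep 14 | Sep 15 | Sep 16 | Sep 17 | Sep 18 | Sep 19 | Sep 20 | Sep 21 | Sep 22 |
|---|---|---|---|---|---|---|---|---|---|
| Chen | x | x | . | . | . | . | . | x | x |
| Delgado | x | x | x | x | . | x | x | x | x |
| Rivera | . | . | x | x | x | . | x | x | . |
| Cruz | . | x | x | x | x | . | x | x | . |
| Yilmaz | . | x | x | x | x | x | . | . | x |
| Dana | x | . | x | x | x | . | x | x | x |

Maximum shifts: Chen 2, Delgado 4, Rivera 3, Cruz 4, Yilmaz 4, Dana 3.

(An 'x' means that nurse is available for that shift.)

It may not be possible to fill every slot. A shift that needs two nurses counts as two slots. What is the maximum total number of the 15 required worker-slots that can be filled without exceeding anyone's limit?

Total capacity across all nurses is 2+4+3+4+4+3 = 20, and 15 slots are needed, so at most 15 can be filled.
An assignment achieving 15: Sep 14→Chen, Sep 15→Chen, Sep 16→Delgado, Sep 17→Rivera+Cruz, Sep 18→Rivera+Cruz, Sep 19→Delgado+Yilmaz, Sep 20→Delgado+Rivera, Sep 21→Cruz+Dana, Sep 22→Delgado+Yilmaz.
Loads: Chen 2/2, Delgado 4/4, Rivera 3/3, Cruz 3/4, Yilmaz 2/4, Dana 1/3.

15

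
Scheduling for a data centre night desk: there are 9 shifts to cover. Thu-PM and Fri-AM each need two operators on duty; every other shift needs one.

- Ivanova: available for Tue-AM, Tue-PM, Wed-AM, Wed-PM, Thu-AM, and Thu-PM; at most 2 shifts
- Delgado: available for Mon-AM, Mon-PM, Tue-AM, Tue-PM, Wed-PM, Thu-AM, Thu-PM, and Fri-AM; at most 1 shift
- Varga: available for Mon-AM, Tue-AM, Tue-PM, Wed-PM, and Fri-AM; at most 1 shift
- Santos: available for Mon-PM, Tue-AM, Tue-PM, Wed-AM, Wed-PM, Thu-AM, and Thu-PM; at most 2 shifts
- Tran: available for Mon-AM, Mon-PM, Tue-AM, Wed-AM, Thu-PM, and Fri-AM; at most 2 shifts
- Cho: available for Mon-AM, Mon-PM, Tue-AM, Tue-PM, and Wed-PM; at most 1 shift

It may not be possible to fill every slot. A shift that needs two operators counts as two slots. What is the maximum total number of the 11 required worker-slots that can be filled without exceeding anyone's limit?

9

Total capacity across all operators is 2+1+1+2+2+1 = 9, and 11 slots are needed, so at most 9 can be filled.
An assignment achieving 9: Mon-AM→Tran, Mon-PM→Santos, Tue-PM→Cho, Wed-AM→Ivanova, Thu-AM→Ivanova, Thu-PM→Santos+Tran, Fri-AM→Delgado+Varga.
Loads: Ivanova 2/2, Delgado 1/1, Varga 1/1, Santos 2/2, Tran 2/2, Cho 1/1.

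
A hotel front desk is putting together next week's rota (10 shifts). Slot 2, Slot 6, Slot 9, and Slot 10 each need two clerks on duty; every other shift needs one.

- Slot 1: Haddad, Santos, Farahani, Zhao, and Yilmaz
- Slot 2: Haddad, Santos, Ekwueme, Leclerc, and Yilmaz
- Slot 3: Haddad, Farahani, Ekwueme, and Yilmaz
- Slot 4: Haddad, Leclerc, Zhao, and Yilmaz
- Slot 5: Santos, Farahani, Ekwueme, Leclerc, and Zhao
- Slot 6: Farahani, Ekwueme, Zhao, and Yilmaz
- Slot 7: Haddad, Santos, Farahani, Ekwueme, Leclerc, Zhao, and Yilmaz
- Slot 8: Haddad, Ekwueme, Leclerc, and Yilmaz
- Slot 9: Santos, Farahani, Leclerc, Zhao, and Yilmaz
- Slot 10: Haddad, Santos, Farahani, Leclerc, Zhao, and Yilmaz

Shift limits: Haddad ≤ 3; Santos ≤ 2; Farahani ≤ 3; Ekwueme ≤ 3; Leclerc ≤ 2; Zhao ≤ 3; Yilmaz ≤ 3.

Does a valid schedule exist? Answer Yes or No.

Yes

One valid schedule: Slot 1→Santos, Slot 2→Ekwueme+Leclerc, Slot 3→Haddad, Slot 4→Haddad, Slot 5→Santos, Slot 6→Farahani+Ekwueme, Slot 7→Farahani, Slot 8→Haddad, Slot 9→Farahani+Leclerc, Slot 10→Zhao+Yilmaz.
Loads: Haddad 3/3, Santos 2/2, Farahani 3/3, Ekwueme 2/3, Leclerc 2/2, Zhao 1/3, Yilmaz 1/3 — all within limits.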